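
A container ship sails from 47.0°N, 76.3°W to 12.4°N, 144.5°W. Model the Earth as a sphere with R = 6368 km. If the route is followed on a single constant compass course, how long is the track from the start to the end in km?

7480 km

Δψ = ln[tan(π/4+φ₂/2)/tan(π/4+φ₁/2)] = -0.7135;  Δφ = -0.6039 rad,  Δλ = -1.1903 rad
q = Δφ/Δψ = 0.8464
d = R·√(Δφ² + q²Δλ²) = 6368·1.17457 = 7480 km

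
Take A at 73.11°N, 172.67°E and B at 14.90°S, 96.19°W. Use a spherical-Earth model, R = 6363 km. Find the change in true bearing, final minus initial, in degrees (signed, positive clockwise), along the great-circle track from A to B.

+69.2°

At departure: θ₁ = atan2(sin Δλ cos φ₂, cos φ₁ sin φ₂ − sin φ₁ cos φ₂ cos Δλ) = 93.34°
At arrival: θ₂ = atan2(sin Δλ cos φ₁, −cos φ₂ sin φ₁ + sin φ₂ cos φ₁ cos Δλ) = 162.53°
Δθ = θ₂ − θ₁ = +69.2°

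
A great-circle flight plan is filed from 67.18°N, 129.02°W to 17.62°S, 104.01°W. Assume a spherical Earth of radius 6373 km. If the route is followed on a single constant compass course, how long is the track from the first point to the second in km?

9675 km

Rhumb course C = atan2(Δλ, Δψ) with Δψ = ln[tan(π/4+φ₂/2)/tan(π/4+φ₁/2)] = -1.9129, Δλ = +0.4365 → C = 167.15°
d = R·|Δφ| / |cos C| = 6373·1.48004 / 0.97494 = 9675 km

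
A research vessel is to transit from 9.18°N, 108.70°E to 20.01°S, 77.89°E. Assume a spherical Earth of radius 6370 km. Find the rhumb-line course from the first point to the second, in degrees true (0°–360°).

226.1°

Δψ = ln[tan(π/4+φ₂/2)/tan(π/4+φ₁/2)] = -0.5175
Δλ = -0.5377 rad (taken the short way round)
course = atan2(Δλ, Δψ) = 226.10°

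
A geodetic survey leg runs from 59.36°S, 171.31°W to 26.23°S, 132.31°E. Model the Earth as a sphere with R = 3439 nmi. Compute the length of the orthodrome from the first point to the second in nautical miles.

cos σ = sin φ₁ sin φ₂ + cos φ₁ cos φ₂ cos Δλ
      = sin(-59.36°)sin(-26.23°) + cos(-59.36°)cos(-26.23°)cos(-56.38°) = 0.6334
σ = 50.699° → d = Rσ = 3439·0.88487 = 3043 nmi

3043 nmi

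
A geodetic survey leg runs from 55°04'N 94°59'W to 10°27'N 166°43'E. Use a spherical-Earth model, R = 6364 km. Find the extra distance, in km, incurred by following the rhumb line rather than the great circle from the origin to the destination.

Great circle: cos σ = sin φ₁ sin φ₂ + cos φ₁ cos φ₂ cos Δλ,  σ = 1.5033 rad → d_gc = 9567.25 km
Rhumb line: Δψ = -0.9729, q = Δφ/Δψ = 0.8004, d_rh = R√(Δφ²+q²Δλ²) = 10046.77 km
Excess = 10046.77 − 9567.25 = 479.52 ≈ 480 km

480 km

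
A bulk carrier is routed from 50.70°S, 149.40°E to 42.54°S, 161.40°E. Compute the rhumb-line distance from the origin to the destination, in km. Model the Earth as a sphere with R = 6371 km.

1288 km

Δψ = ln[tan(π/4+φ₂/2)/tan(π/4+φ₁/2)] = +0.2079;  Δφ = +0.1424 rad,  Δλ = +0.2094 rad
q = Δφ/Δψ = 0.6849
d = R·√(Δφ² + q²Δλ²) = 6371·0.20214 = 1288 km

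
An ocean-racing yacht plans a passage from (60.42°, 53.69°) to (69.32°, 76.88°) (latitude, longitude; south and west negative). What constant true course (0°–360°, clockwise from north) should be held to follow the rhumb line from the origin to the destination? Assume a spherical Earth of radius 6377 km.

47.6°

Δψ = ln[tan(π/4+φ₂/2)/tan(π/4+φ₁/2)] = +0.3696
Δλ = +0.4047 rad (taken the short way round)
course = atan2(Δλ, Δψ) = 47.60°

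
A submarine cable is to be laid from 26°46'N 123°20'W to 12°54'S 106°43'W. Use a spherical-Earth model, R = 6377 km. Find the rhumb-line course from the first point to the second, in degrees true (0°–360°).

157.8°

Meridional parts: M(φ₁)=+0.4851, M(φ₂)=-0.2271 → ΔM = -0.7122;  Δλ = +0.2900 rad
tan C = Δλ / ΔM = -0.4072 → C = 157.84°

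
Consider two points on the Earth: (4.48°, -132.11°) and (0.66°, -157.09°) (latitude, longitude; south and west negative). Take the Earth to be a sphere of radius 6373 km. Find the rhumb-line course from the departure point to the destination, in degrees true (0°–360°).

Meridional parts: M(φ₁)=+0.0783, M(φ₂)=+0.0115 → ΔM = -0.0668;  Δλ = -0.4360 rad
tan C = Δλ / ΔM = +6.5315 → C = 261.30°

261.3°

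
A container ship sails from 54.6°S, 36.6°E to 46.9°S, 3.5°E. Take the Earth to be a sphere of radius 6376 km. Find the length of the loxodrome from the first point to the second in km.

2476 km

Rhumb course C = atan2(Δλ, Δψ) with Δψ = ln[tan(π/4+φ₂/2)/tan(π/4+φ₁/2)] = +0.2130, Δλ = -0.5777 → C = 290.24°
d = R·|Δφ| / |cos C| = 6376·0.13439 / 0.34601 = 2476 km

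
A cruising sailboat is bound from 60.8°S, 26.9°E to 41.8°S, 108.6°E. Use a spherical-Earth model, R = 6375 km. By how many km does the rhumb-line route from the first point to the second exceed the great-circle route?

Great circle: cos σ = sin φ₁ sin φ₂ + cos φ₁ cos φ₂ cos Δλ,  σ = 0.8837 rad → d_gc = 5633.3 km
Rhumb line: Δψ = +0.5407, q = Δφ/Δψ = 0.6132, d_rh = R√(Δφ²+q²Δλ²) = 5962.0 km
Excess = 5962.0 − 5633.3 = 328.7 ≈ 329 km

329 km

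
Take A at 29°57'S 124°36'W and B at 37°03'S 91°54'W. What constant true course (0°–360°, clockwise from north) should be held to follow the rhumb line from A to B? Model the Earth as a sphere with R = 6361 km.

Δψ = ln[tan(π/4+φ₂/2)/tan(π/4+φ₁/2)] = -0.1488
Δλ = +0.5707 rad (taken the short way round)
course = atan2(Δλ, Δψ) = 104.61°

104.6°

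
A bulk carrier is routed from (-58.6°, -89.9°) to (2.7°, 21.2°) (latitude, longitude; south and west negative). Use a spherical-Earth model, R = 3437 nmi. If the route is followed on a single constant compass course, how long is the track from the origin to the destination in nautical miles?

6547 nmi

Δψ = ln[tan(π/4+φ₂/2)/tan(π/4+φ₁/2)] = +1.3162;  Δφ = +1.0699 rad,  Δλ = +1.9391 rad
q = Δφ/Δψ = 0.8128
d = R·√(Δφ² + q²Δλ²) = 3437·1.90497 = 6547 nmi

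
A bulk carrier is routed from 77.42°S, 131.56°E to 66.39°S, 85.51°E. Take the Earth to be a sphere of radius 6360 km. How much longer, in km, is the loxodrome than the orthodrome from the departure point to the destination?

47 km

Great circle: cos σ = sin φ₁ sin φ₂ + cos φ₁ cos φ₂ cos Δλ,  σ = 0.3017 rad → d_gc = 1918.7 km
Rhumb line: Δψ = +0.6398, q = Δφ/Δψ = 0.3009, d_rh = R√(Δφ²+q²Δλ²) = 1965.8 km
Excess = 1965.8 − 1918.7 = 47.1 ≈ 47 km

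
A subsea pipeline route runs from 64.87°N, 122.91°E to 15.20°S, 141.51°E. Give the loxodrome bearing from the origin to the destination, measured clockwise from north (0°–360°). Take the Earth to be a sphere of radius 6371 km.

169.6°

Δψ = ln[tan(π/4+φ₂/2)/tan(π/4+φ₁/2)] = -1.7696
Δλ = +0.3246 rad (taken the short way round)
course = atan2(Δλ, Δψ) = 169.60°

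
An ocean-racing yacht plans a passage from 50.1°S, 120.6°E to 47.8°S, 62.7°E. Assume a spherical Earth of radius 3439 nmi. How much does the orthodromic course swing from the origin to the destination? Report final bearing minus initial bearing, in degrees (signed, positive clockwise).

At departure: θ₁ = atan2(sin Δλ cos φ₂, cos φ₁ sin φ₂ − sin φ₁ cos φ₂ cos Δλ) = 250.51°
At arrival: θ₂ = atan2(sin Δλ cos φ₁, −cos φ₂ sin φ₁ + sin φ₂ cos φ₁ cos Δλ) = 295.81°
Δθ = θ₂ − θ₁ = +45.3°

+45.3°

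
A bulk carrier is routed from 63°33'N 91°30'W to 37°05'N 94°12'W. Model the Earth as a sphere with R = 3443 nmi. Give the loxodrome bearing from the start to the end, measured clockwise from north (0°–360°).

183.6°

Δψ = ln[tan(π/4+φ₂/2)/tan(π/4+φ₁/2)] = -0.7503
Δλ = -0.0471 rad (taken the short way round)
course = atan2(Δλ, Δψ) = 183.59°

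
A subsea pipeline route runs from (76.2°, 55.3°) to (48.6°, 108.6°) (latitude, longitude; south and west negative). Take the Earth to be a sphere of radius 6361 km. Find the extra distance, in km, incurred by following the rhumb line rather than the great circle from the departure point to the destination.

111 km

Great circle: cos σ = sin φ₁ sin φ₂ + cos φ₁ cos φ₂ cos Δλ,  σ = 0.6046 rad → d_gc = 3845.8 km
Rhumb line: Δψ = -1.1386, q = Δφ/Δψ = 0.4231, d_rh = R√(Δφ²+q²Δλ²) = 3956.8 km
Excess = 3956.8 − 3845.8 = 111.0 ≈ 111 km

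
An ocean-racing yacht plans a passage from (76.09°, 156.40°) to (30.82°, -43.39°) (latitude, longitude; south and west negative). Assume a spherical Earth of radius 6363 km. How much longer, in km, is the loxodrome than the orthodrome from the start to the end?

2396 km

Great circle: cos σ = sin φ₁ sin φ₂ + cos φ₁ cos φ₂ cos Δλ,  σ = 1.2629 rad → d_gc = 8035.8 km
Rhumb line: Δψ = -1.5379, q = Δφ/Δψ = 0.5137, d_rh = R√(Δφ²+q²Δλ²) = 10432.0 km
Excess = 10432.0 − 8035.8 = 2396.2 ≈ 2396 km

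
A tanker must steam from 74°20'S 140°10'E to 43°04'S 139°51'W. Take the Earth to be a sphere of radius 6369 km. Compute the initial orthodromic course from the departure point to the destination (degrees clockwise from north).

94.9°

N = sin Δλ·cos φ₂ = +0.7194;  D = cos φ₁ sin φ₂ − sin φ₁ cos φ₂ cos Δλ = -0.0620
initial course = atan2(N, D) = 94.93°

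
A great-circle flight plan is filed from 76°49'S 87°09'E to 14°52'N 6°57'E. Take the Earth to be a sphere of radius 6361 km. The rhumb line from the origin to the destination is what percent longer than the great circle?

3.6%

Great circle: σ = 1.7847 rad → d_gc = Rσ = 11352.6 km
Rhumb: Δφ = +1.6002, Δλ = -1.3998, Δψ = +2.4204, q = Δφ/Δψ = 0.6611 → d_rh = R√(Δφ²+q²Δλ²) = 11758.3 km
Excess = (11758.3 − 11352.6) / 11352.6 = 405.7 / 11352.6 = 3.57% ≈ 3.6%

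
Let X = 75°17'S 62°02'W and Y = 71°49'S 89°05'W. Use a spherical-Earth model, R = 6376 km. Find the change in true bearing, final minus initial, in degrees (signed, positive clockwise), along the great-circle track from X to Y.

+26.0°

At departure: θ₁ = atan2(sin Δλ cos φ₂, cos φ₁ sin φ₂ − sin φ₁ cos φ₂ cos Δλ) = 280.95°
At arrival: θ₂ = atan2(sin Δλ cos φ₁, −cos φ₂ sin φ₁ + sin φ₂ cos φ₁ cos Δλ) = 306.94°
Δθ = θ₂ − θ₁ = +26.0°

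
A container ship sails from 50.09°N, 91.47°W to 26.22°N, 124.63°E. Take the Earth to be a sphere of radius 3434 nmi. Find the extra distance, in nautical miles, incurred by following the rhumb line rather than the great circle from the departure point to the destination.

994 nmi

Great circle: cos σ = sin φ₁ sin φ₂ + cos φ₁ cos φ₂ cos Δλ,  σ = 1.6973 rad → d_gc = 5828.5 nmi
Rhumb line: Δψ = -0.5386, q = Δφ/Δψ = 0.7734, d_rh = R√(Δφ²+q²Δλ²) = 6822.4 nmi
Excess = 6822.4 − 5828.5 = 993.9 ≈ 994 nmi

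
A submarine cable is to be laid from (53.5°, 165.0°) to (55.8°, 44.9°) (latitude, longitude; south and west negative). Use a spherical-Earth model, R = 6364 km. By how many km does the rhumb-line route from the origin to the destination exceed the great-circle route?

1035 km

Great circle: cos σ = sin φ₁ sin φ₂ + cos φ₁ cos φ₂ cos Δλ,  σ = 1.0505 rad → d_gc = 6685.1 km
Rhumb line: Δψ = +0.0694, q = Δφ/Δψ = 0.5784, d_rh = R√(Δφ²+q²Δλ²) = 7719.7 km
Excess = 7719.7 − 6685.1 = 1034.6 ≈ 1035 km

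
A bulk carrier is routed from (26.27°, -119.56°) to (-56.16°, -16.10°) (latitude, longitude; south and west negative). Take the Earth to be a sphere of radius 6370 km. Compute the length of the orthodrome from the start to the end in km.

13223 km

Haversine: a = sin²(Δφ/2)+cos φ₁ cos φ₂ sin²(Δλ/2) = 0.74193;  σ = 2·atan2(√a,√(1−a))
σ = 118.938° → d = Rσ = 6370·2.07585 = 13223 km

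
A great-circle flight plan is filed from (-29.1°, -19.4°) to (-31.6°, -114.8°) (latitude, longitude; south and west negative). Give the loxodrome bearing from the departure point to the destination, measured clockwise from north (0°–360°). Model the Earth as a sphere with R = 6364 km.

268.3°

Δψ = ln[tan(π/4+φ₂/2)/tan(π/4+φ₁/2)] = -0.0506
Δλ = -1.6650 rad (taken the short way round)
course = atan2(Δλ, Δψ) = 268.26°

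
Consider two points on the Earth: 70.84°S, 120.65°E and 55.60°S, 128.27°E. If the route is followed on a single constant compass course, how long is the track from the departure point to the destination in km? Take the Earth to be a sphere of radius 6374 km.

1736 km

Rhumb course C = atan2(Δλ, Δψ) with Δψ = ln[tan(π/4+φ₂/2)/tan(π/4+φ₁/2)] = +0.6065, Δλ = +0.1330 → C = 12.37°
d = R·|Δφ| / |cos C| = 6374·0.26599 / 0.97679 = 1736 km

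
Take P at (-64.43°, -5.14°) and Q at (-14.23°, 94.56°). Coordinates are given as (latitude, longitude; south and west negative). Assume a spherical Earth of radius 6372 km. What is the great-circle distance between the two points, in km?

Haversine: a = sin²(Δφ/2)+cos φ₁ cos φ₂ sin²(Δλ/2) = 0.42438;  σ = 2·atan2(√a,√(1−a))
σ = 81.301° → d = Rσ = 6372·1.41897 = 9042 km

9042 km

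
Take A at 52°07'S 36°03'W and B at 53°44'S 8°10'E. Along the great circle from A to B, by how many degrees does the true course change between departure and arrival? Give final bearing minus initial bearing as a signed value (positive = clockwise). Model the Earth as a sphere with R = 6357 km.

At departure: θ₁ = atan2(sin Δλ cos φ₂, cos φ₁ sin φ₂ − sin φ₁ cos φ₂ cos Δλ) = 111.26°
At arrival: θ₂ = atan2(sin Δλ cos φ₁, −cos φ₂ sin φ₁ + sin φ₂ cos φ₁ cos Δλ) = 75.34°
Δθ = θ₂ − θ₁ = -35.9°

-35.9°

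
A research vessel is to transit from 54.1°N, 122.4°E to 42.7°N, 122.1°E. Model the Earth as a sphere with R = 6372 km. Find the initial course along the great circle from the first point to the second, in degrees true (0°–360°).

N = sin Δλ·cos φ₂ = -0.0038;  D = cos φ₁ sin φ₂ − sin φ₁ cos φ₂ cos Δλ = -0.1976
initial course = atan2(N, D) = 181.12°

181.1°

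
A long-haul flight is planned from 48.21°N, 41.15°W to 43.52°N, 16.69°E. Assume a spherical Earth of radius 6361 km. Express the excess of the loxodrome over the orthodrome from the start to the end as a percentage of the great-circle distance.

2.3%

Great circle: σ = 0.6910 rad → d_gc = Rσ = 4395.2 km
Rhumb: Δφ = -0.0819, Δλ = +1.0095, Δψ = -0.1177, q = Δφ/Δψ = 0.6957 → d_rh = R√(Δφ²+q²Δλ²) = 4497.9 km
Excess = (4497.9 − 4395.2) / 4395.2 = 102.7 / 4395.2 = 2.34% ≈ 2.3%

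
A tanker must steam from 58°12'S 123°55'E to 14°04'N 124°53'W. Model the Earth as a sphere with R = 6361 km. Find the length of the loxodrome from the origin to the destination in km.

13099 km

Rhumb course C = atan2(Δλ, Δψ) with Δψ = ln[tan(π/4+φ₂/2)/tan(π/4+φ₁/2)] = +1.5038, Δλ = +1.9408 → C = 52.23°
d = R·|Δφ| / |cos C| = 6361·1.26129 / 0.61248 = 13099 km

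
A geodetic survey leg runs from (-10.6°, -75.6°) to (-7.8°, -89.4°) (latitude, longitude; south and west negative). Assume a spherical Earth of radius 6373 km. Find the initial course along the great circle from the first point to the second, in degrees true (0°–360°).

N = sin Δλ·cos φ₂ = -0.2363;  D = cos φ₁ sin φ₂ − sin φ₁ cos φ₂ cos Δλ = +0.0436
initial course = atan2(N, D) = 280.45°

280.5°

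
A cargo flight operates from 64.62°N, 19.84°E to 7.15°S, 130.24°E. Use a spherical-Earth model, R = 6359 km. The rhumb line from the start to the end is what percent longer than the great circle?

Great circle: σ = 1.8345 rad → d_gc = Rσ = 11665.8 km
Rhumb: Δφ = -1.2526, Δλ = +1.9268, Δψ = -1.6160, q = Δφ/Δψ = 0.7751 → d_rh = R√(Δφ²+q²Δλ²) = 12395.7 km
Excess = (12395.7 − 11665.8) / 11665.8 = 729.9 / 11665.8 = 6.26% ≈ 6.3%

6.3%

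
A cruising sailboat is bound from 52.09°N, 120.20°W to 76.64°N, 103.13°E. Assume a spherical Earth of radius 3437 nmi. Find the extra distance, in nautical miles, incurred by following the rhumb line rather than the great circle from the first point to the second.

Great circle: cos σ = sin φ₁ sin φ₂ + cos φ₁ cos φ₂ cos Δλ,  σ = 0.8442 rad → d_gc = 2901.41 nmi
Rhumb line: Δψ = +1.0758, q = Δφ/Δψ = 0.3983, d_rh = R√(Δφ²+q²Δλ²) = 3581.93 nmi
Excess = 3581.93 − 2901.41 = 680.52 ≈ 681 nmi

681 nmi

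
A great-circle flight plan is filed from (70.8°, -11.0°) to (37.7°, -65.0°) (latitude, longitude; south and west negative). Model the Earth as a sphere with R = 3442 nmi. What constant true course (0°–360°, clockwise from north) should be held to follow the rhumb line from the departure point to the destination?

221.5°

Δψ = ln[tan(π/4+φ₂/2)/tan(π/4+φ₁/2)] = -1.0657
Δλ = -0.9425 rad (taken the short way round)
course = atan2(Δλ, Δψ) = 221.49°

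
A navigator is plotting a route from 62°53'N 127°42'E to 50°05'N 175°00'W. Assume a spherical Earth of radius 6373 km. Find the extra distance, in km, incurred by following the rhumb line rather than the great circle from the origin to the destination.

Great circle: cos σ = sin φ₁ sin φ₂ + cos φ₁ cos φ₂ cos Δλ,  σ = 0.5723 rad → d_gc = 3647.0 km
Rhumb line: Δψ = -0.4094, q = Δφ/Δψ = 0.5457, d_rh = R√(Δφ²+q²Δλ²) = 3758.3 km
Excess = 3758.3 − 3647.0 = 111.3 ≈ 111 km

111 km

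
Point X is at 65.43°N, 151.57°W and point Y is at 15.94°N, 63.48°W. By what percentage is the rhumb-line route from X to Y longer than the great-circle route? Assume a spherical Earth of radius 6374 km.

5.3%

Great circle: σ = 1.3046 rad → d_gc = Rσ = 8315.3 km
Rhumb: Δφ = -0.8638, Δλ = +1.5375, Δψ = -1.2425, q = Δφ/Δψ = 0.6952 → d_rh = R√(Δφ²+q²Δλ²) = 8759.2 km
Excess = (8759.2 − 8315.3) / 8315.3 = 443.9 / 8315.3 = 5.34% ≈ 5.3%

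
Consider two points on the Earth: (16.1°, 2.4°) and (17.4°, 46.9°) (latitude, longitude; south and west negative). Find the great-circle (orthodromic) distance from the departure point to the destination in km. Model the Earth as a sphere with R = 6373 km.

4731 km

cos σ = sin φ₁ sin φ₂ + cos φ₁ cos φ₂ cos Δλ
      = sin(16.10°)sin(17.40°) + cos(16.10°)cos(17.40°)cos(44.50°) = 0.7368
σ = 42.537° → d = Rσ = 6373·0.74240 = 4731 km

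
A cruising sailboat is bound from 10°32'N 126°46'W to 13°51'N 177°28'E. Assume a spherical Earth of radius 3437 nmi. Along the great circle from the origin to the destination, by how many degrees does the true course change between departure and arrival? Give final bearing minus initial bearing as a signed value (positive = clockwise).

-12.8°

At departure: θ₁ = atan2(sin Δλ cos φ₂, cos φ₁ sin φ₂ − sin φ₁ cos φ₂ cos Δλ) = 279.58°
At arrival: θ₂ = atan2(sin Δλ cos φ₁, −cos φ₂ sin φ₁ + sin φ₂ cos φ₁ cos Δλ) = 266.82°
Δθ = θ₂ − θ₁ = -12.8°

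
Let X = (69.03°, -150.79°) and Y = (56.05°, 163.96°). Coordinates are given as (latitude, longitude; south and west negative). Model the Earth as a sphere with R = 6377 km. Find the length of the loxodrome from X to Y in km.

2699 km

Δψ = ln[tan(π/4+φ₂/2)/tan(π/4+φ₁/2)] = -0.5004;  Δφ = -0.2265 rad,  Δλ = -0.7898 rad
q = Δφ/Δψ = 0.4527
d = R·√(Δφ² + q²Δλ²) = 6377·0.42326 = 2699 km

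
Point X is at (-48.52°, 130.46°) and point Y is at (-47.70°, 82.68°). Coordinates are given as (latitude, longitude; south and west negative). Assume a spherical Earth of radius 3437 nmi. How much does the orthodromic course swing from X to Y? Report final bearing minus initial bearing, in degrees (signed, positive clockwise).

+36.5°

At departure: θ₁ = atan2(sin Δλ cos φ₂, cos φ₁ sin φ₂ − sin φ₁ cos φ₂ cos Δλ) = 253.14°
At arrival: θ₂ = atan2(sin Δλ cos φ₁, −cos φ₂ sin φ₁ + sin φ₂ cos φ₁ cos Δλ) = 289.64°
Δθ = θ₂ − θ₁ = +36.5°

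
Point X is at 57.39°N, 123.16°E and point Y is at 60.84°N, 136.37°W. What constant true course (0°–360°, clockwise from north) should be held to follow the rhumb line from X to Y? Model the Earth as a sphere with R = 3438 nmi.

86.2°

Meridional parts: M(φ₁)=+1.2292, M(φ₂)=+1.3467 → ΔM = +0.1174;  Δλ = +1.7535 rad
tan C = Δλ / ΔM = +14.9338 → C = 86.17°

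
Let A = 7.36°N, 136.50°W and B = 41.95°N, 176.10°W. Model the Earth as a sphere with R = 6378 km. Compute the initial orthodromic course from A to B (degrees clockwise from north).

321.2°

N = sin Δλ·cos φ₂ = -0.4741;  D = cos φ₁ sin φ₂ − sin φ₁ cos φ₂ cos Δλ = +0.5896
initial course = atan2(N, D) = 321.20°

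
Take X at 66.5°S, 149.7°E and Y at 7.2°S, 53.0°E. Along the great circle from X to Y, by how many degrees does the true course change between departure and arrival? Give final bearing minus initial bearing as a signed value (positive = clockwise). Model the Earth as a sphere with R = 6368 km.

+75.6°

Initial bearing θ₁ = atan2(sin Δλ cos φ₂, cos φ₁ sin φ₂ − sin φ₁ cos φ₂ cos Δλ) = 261.00°
Final bearing θ₂ = (initial bearing from the destination back to the start) + 180° = 336.61°
Δθ = θ₂ − θ₁ = +75.6°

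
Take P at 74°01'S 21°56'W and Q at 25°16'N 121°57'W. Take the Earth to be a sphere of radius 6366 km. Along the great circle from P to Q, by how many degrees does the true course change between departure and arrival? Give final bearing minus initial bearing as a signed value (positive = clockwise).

Initial bearing θ₁ = atan2(sin Δλ cos φ₂, cos φ₁ sin φ₂ − sin φ₁ cos φ₂ cos Δλ) = 267.83°
Final bearing θ₂ = (initial bearing from the destination back to the start) + 180° = 342.29°
Δθ = θ₂ − θ₁ = +74.5°

+74.5°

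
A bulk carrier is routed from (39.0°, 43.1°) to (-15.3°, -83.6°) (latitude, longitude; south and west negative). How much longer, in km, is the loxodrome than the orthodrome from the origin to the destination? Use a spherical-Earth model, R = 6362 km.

306 km

Great circle: cos σ = sin φ₁ sin φ₂ + cos φ₁ cos φ₂ cos Δλ,  σ = 2.2320 rad → d_gc = 14199.8 km
Rhumb line: Δψ = -1.0106, q = Δφ/Δψ = 0.9378, d_rh = R√(Δφ²+q²Δλ²) = 14506.0 km
Excess = 14506.0 − 14199.8 = 306.2 ≈ 306 km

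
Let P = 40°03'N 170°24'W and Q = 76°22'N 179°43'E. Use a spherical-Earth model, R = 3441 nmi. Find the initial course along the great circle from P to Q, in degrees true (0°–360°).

θ = atan2( sin Δλ·cos φ₂ ,  cos φ₁ sin φ₂ − sin φ₁ cos φ₂ cos Δλ )
  = atan2(-0.0405, +0.5945) = 356.11°

356.1°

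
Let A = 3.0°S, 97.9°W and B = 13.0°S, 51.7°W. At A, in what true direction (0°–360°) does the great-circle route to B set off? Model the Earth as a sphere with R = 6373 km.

θ = atan2( sin Δλ·cos φ₂ ,  cos φ₁ sin φ₂ − sin φ₁ cos φ₂ cos Δλ )
  = atan2(+0.7033, -0.1893) = 105.07°

105.1°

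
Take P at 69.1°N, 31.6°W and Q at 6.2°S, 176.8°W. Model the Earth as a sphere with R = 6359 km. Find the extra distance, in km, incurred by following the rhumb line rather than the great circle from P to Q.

1887 km

Great circle: cos σ = sin φ₁ sin φ₂ + cos φ₁ cos φ₂ cos Δλ,  σ = 1.9737 rad → d_gc = 12550.9 km
Rhumb line: Δψ = -1.7989, q = Δφ/Δψ = 0.7306, d_rh = R√(Δφ²+q²Δλ²) = 14438.1 km
Excess = 14438.1 − 12550.9 = 1887.2 ≈ 1887 km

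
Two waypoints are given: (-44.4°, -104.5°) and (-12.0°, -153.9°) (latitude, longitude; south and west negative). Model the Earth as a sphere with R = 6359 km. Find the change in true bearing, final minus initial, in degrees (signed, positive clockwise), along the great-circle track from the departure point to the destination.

At departure: θ₁ = atan2(sin Δλ cos φ₂, cos φ₁ sin φ₂ − sin φ₁ cos φ₂ cos Δλ) = 291.79°
At arrival: θ₂ = atan2(sin Δλ cos φ₁, −cos φ₂ sin φ₁ + sin φ₂ cos φ₁ cos Δλ) = 317.29°
Δθ = θ₂ − θ₁ = +25.5°

+25.5°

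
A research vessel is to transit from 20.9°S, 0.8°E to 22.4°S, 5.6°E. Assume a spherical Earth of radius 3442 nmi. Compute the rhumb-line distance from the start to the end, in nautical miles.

Δψ = ln[tan(π/4+φ₂/2)/tan(π/4+φ₁/2)] = -0.0282;  Δφ = -0.0262 rad,  Δλ = +0.0838 rad
q = Δφ/Δψ = 0.9294
d = R·√(Δφ² + q²Δλ²) = 3442·0.08215 = 283 nmi

283 nmi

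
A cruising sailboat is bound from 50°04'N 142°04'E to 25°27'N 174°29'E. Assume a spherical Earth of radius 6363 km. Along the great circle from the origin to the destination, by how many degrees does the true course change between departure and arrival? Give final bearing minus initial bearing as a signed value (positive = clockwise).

At departure: θ₁ = atan2(sin Δλ cos φ₂, cos φ₁ sin φ₂ − sin φ₁ cos φ₂ cos Δλ) = 122.52°
At arrival: θ₂ = atan2(sin Δλ cos φ₁, −cos φ₂ sin φ₁ + sin φ₂ cos φ₁ cos Δλ) = 143.17°
Δθ = θ₂ − θ₁ = +20.7°

+20.7°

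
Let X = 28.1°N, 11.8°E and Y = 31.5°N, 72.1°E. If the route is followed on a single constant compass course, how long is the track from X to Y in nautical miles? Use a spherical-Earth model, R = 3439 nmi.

Rhumb course C = atan2(Δλ, Δψ) with Δψ = ln[tan(π/4+φ₂/2)/tan(π/4+φ₁/2)] = +0.0684, Δλ = +1.0524 → C = 86.28°
d = R·|Δφ| / |cos C| = 3439·0.05934 / 0.06486 = 3147 nmi

3147 nmi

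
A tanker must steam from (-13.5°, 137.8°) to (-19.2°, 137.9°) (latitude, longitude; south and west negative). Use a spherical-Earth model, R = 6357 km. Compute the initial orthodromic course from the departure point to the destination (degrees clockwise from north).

θ = atan2( sin Δλ·cos φ₂ ,  cos φ₁ sin φ₂ − sin φ₁ cos φ₂ cos Δλ )
  = atan2(+0.0016, -0.0993) = 179.05°

179.0°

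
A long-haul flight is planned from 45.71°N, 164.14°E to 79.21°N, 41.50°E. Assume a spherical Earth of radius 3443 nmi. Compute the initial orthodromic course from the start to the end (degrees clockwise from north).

348.3°

N = sin Δλ·cos φ₂ = -0.1576;  D = cos φ₁ sin φ₂ − sin φ₁ cos φ₂ cos Δλ = +0.7582
initial course = atan2(N, D) = 348.25°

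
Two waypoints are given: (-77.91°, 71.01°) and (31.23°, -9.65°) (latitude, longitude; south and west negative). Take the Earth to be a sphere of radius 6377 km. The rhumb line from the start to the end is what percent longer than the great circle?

2.9%

Great circle: σ = 2.0691 rad → d_gc = Rσ = 13194.5 km
Rhumb: Δφ = +1.9049, Δλ = -1.4078, Δψ = +2.8195, q = Δφ/Δψ = 0.6756 → d_rh = R√(Δφ²+q²Δλ²) = 13577.2 km
Excess = (13577.2 − 13194.5) / 13194.5 = 382.7 / 13194.5 = 2.90% ≈ 2.9%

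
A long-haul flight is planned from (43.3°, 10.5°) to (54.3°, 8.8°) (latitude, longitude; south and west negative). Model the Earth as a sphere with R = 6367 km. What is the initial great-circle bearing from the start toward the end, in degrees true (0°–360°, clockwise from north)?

N = sin Δλ·cos φ₂ = -0.0173;  D = cos φ₁ sin φ₂ − sin φ₁ cos φ₂ cos Δλ = +0.1910
initial course = atan2(N, D) = 354.82°

354.8°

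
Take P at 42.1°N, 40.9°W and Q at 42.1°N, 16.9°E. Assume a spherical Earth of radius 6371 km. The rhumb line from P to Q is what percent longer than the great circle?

2.0%

Great circle: σ = 0.7335 rad → d_gc = Rσ = 4673.1 km
Rhumb: Δφ = +0.0000, Δλ = +1.0088, Δψ = +0.0000, q = Δφ/Δψ = 0.7420 → d_rh = R√(Δφ²+q²Δλ²) = 4768.7 km
Excess = (4768.7 − 4673.1) / 4673.1 = 95.6 / 4673.1 = 2.046% ≈ 2.0%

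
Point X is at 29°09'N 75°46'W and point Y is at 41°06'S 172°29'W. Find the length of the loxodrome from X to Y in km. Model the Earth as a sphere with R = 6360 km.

12656 km

Δψ = ln[tan(π/4+φ₂/2)/tan(π/4+φ₁/2)] = -1.3204;  Δφ = -1.2261 rad,  Δλ = -1.6880 rad
q = Δφ/Δψ = 0.9286
d = R·√(Δφ² + q²Δλ²) = 6360·1.99001 = 12656 km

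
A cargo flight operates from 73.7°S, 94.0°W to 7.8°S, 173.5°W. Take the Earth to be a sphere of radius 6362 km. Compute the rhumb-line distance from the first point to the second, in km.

Δψ = ln[tan(π/4+φ₂/2)/tan(π/4+φ₁/2)] = +1.8069;  Δφ = +1.1502 rad,  Δλ = -1.3875 rad
q = Δφ/Δψ = 0.6366
d = R·√(Δφ² + q²Δλ²) = 6362·1.45018 = 9226 km

9226 km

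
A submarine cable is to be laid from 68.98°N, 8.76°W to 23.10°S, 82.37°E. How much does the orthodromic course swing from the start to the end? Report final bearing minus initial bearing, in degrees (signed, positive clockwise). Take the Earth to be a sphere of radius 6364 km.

+59.6°

At departure: θ₁ = atan2(sin Δλ cos φ₂, cos φ₁ sin φ₂ − sin φ₁ cos φ₂ cos Δλ) = 97.67°
At arrival: θ₂ = atan2(sin Δλ cos φ₁, −cos φ₂ sin φ₁ + sin φ₂ cos φ₁ cos Δλ) = 157.26°
Δθ = θ₂ − θ₁ = +59.6°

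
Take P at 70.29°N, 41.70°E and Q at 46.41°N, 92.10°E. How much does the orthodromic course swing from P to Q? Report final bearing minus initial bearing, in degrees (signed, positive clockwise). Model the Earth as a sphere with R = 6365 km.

+44.5°

Initial bearing θ₁ = atan2(sin Δλ cos φ₂, cos φ₁ sin φ₂ − sin φ₁ cos φ₂ cos Δλ) = 107.69°
Final bearing θ₂ = (initial bearing from the destination back to the start) + 180° = 152.22°
Δθ = θ₂ − θ₁ = +44.5°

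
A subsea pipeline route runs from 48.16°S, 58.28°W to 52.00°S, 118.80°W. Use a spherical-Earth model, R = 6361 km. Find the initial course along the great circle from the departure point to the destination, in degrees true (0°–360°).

240.8°

θ = atan2( sin Δλ·cos φ₂ ,  cos φ₁ sin φ₂ − sin φ₁ cos φ₂ cos Δλ )
  = atan2(-0.5360, -0.2999) = 240.77°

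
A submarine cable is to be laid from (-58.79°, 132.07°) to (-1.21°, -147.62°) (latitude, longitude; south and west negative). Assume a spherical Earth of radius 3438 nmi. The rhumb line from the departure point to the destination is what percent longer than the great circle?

Great circle: σ = 1.4653 rad → d_gc = Rσ = 5037.8 nmi
Rhumb: Δφ = +1.0050, Δλ = +1.4017, Δψ = +1.2544, q = Δφ/Δψ = 0.8012 → d_rh = R√(Δφ²+q²Δλ²) = 5181.1 nmi
Excess = (5181.1 − 5037.8) / 5037.8 = 143.3 / 5037.8 = 2.84% ≈ 2.8%

2.8%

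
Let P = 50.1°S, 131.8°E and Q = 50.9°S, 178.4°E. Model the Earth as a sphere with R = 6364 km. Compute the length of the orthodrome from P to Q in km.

Haversine: a = sin²(Δφ/2)+cos φ₁ cos φ₂ sin²(Δλ/2) = 0.06334;  σ = 2·atan2(√a,√(1−a))
σ = 29.154° → d = Rσ = 6364·0.50883 = 3238 km

3238 km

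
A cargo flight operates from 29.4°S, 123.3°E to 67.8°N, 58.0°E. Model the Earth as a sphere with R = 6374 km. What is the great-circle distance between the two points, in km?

Haversine: a = sin²(Δφ/2)+cos φ₁ cos φ₂ sin²(Δλ/2) = 0.65848;  σ = 2·atan2(√a,√(1−a))
σ = 108.479° → d = Rσ = 6374·1.89332 = 12068 km

12068 km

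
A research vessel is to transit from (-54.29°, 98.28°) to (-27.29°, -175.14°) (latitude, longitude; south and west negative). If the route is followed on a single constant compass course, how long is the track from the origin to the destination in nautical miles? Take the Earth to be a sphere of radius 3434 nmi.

Δψ = ln[tan(π/4+φ₂/2)/tan(π/4+φ₁/2)] = +0.6374;  Δφ = +0.4712 rad,  Δλ = +1.5111 rad
q = Δφ/Δψ = 0.7393
d = R·√(Δφ² + q²Δλ²) = 3434·1.21248 = 4164 nmi

4164 nmi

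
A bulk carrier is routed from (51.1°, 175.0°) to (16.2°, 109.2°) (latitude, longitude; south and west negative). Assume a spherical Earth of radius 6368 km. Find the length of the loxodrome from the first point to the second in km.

7065 km

Rhumb course C = atan2(Δλ, Δψ) with Δψ = ln[tan(π/4+φ₂/2)/tan(π/4+φ₁/2)] = -0.7543, Δλ = -1.1484 → C = 236.70°
d = R·|Δφ| / |cos C| = 6368·0.60912 / 0.54899 = 7065 km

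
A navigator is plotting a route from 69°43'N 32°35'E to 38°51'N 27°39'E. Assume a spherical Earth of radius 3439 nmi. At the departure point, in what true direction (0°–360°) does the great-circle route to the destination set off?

θ = atan2( sin Δλ·cos φ₂ ,  cos φ₁ sin φ₂ − sin φ₁ cos φ₂ cos Δλ )
  = atan2(-0.0670, -0.5103) = 187.48°

187.5°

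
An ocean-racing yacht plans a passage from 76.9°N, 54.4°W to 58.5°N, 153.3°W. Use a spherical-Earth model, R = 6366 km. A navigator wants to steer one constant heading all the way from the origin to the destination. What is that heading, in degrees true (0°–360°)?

242.5°

Δψ = ln[tan(π/4+φ₂/2)/tan(π/4+φ₁/2)] = -0.8986
Δλ = -1.7261 rad (taken the short way round)
course = atan2(Δλ, Δψ) = 242.50°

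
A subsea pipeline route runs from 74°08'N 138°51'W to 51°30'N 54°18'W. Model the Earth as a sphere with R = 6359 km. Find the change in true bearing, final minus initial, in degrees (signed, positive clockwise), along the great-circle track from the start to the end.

+79.0°

At departure: θ₁ = atan2(sin Δλ cos φ₂, cos φ₁ sin φ₂ − sin φ₁ cos φ₂ cos Δλ) = 75.78°
At arrival: θ₂ = atan2(sin Δλ cos φ₁, −cos φ₂ sin φ₁ + sin φ₂ cos φ₁ cos Δλ) = 154.80°
Δθ = θ₂ − θ₁ = +79.0°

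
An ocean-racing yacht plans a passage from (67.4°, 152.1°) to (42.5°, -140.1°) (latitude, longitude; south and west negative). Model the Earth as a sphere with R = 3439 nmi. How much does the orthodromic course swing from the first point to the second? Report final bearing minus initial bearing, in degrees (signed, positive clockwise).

+58.8°

Initial bearing θ₁ = atan2(sin Δλ cos φ₂, cos φ₁ sin φ₂ − sin φ₁ cos φ₂ cos Δλ) = 89.79°
Final bearing θ₂ = (initial bearing from the destination back to the start) + 180° = 148.59°
Δθ = θ₂ − θ₁ = +58.8°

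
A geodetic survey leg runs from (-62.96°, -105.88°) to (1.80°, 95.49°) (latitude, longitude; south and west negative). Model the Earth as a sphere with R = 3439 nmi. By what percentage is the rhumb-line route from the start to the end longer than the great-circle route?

19.1%

Great circle: σ = 2.0388 rad → d_gc = Rσ = 7011.5 nmi
Rhumb: Δφ = +1.1303, Δλ = -2.7686, Δψ = +1.4567, q = Δφ/Δψ = 0.7759 → d_rh = R√(Δφ²+q²Δλ²) = 8348.0 nmi
Excess = (8348.0 − 7011.5) / 7011.5 = 1336.5 / 7011.5 = 19.06% ≈ 19.1%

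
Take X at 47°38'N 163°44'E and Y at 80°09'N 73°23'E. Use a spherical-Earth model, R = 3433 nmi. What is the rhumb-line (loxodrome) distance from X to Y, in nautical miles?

Δψ = ln[tan(π/4+φ₂/2)/tan(π/4+φ₁/2)] = +1.5035;  Δφ = +0.5675 rad,  Δλ = -1.5769 rad
q = Δφ/Δψ = 0.3775
d = R·√(Δφ² + q²Δλ²) = 3433·0.82242 = 2823 nmi

2823 nmi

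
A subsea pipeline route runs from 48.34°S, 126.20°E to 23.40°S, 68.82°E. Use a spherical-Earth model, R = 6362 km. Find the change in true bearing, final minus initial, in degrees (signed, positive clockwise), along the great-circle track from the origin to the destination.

Initial bearing θ₁ = atan2(sin Δλ cos φ₂, cos φ₁ sin φ₂ − sin φ₁ cos φ₂ cos Δλ) = 277.78°
Final bearing θ₂ = (initial bearing from the destination back to the start) + 180° = 314.14°
Δθ = θ₂ − θ₁ = +36.4°

+36.4°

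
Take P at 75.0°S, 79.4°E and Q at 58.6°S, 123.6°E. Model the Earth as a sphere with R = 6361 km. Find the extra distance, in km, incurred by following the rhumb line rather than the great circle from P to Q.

54 km

Great circle: cos σ = sin φ₁ sin φ₂ + cos φ₁ cos φ₂ cos Δλ,  σ = 0.3998 rad → d_gc = 2543.1 km
Rhumb line: Δψ = +0.7585, q = Δφ/Δψ = 0.3774, d_rh = R√(Δφ²+q²Δλ²) = 2597.0 km
Excess = 2597.0 − 2543.1 = 53.9 ≈ 54 km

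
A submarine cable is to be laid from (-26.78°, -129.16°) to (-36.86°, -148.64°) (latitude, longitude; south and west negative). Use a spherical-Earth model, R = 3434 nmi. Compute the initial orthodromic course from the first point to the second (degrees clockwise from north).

233.7°

N = sin Δλ·cos φ₂ = -0.2668;  D = cos φ₁ sin φ₂ − sin φ₁ cos φ₂ cos Δλ = -0.1957
initial course = atan2(N, D) = 233.75°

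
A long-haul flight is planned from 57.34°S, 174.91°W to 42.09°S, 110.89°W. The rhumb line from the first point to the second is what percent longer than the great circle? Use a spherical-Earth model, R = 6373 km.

3.3%

Great circle: σ = 0.7381 rad → d_gc = Rσ = 4703.9 km
Rhumb: Δφ = +0.2662, Δλ = +1.1174, Δψ = +0.4163, q = Δφ/Δψ = 0.6393 → d_rh = R√(Δφ²+q²Δλ²) = 4858.1 km
Excess = (4858.1 − 4703.9) / 4703.9 = 154.2 / 4703.9 = 3.28% ≈ 3.3%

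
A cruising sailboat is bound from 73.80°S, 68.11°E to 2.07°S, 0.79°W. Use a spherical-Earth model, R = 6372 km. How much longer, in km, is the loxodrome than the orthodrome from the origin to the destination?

Great circle: cos σ = sin φ₁ sin φ₂ + cos φ₁ cos φ₂ cos Δλ,  σ = 1.4353 rad → d_gc = 9145.9 km
Rhumb line: Δψ = +1.9135, q = Δφ/Δψ = 0.6542, d_rh = R√(Δφ²+q²Δλ²) = 9421.7 km
Excess = 9421.7 − 9145.9 = 275.8 ≈ 276 km

276 km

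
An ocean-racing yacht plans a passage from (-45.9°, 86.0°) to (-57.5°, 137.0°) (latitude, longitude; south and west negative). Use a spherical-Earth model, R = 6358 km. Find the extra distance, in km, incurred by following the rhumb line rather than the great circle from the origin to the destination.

78 km

Great circle: cos σ = sin φ₁ sin φ₂ + cos φ₁ cos φ₂ cos Δλ,  σ = 0.5717 rad → d_gc = 3634.98 km
Rhumb line: Δψ = -0.3290, q = Δφ/Δψ = 0.6153, d_rh = R√(Δφ²+q²Δλ²) = 3712.50 km
Excess = 3712.50 − 3634.98 = 77.52 ≈ 78 km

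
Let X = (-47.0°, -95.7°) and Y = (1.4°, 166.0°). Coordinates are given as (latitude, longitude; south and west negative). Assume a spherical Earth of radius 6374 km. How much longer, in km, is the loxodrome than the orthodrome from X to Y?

Great circle: cos σ = sin φ₁ sin φ₂ + cos φ₁ cos φ₂ cos Δλ,  σ = 1.6873 rad → d_gc = 10755.2 km
Rhumb line: Δψ = +0.9561, q = Δφ/Δψ = 0.8836, d_rh = R√(Δφ²+q²Δλ²) = 11061.2 km
Excess = 11061.2 − 10755.2 = 306.0 ≈ 306 km

306 km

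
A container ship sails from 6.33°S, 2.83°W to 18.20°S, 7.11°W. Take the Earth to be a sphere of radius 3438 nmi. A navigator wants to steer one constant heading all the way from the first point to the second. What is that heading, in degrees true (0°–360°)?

Meridional parts: M(φ₁)=-0.1107, M(φ₂)=-0.3231 → ΔM = -0.2124;  Δλ = -0.0747 rad
tan C = Δλ / ΔM = +0.3517 → C = 199.37°

199.4°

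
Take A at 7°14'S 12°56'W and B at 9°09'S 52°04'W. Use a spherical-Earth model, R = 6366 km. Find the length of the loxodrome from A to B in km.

4309 km

Δψ = ln[tan(π/4+φ₂/2)/tan(π/4+φ₁/2)] = -0.0338;  Δφ = -0.0335 rad,  Δλ = -0.6830 rad
q = Δφ/Δψ = 0.9897
d = R·√(Δφ² + q²Δλ²) = 6366·0.67683 = 4309 km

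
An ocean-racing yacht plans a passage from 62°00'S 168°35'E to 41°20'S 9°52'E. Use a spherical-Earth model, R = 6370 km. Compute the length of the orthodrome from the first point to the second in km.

8366 km

cos σ = sin φ₁ sin φ₂ + cos φ₁ cos φ₂ cos Δλ
      = sin(-62.00°)sin(-41.33°) + cos(-62.00°)cos(-41.33°)cos(-158.72°) = 0.2547
σ = 75.247° → d = Rσ = 6370·1.31330 = 8366 km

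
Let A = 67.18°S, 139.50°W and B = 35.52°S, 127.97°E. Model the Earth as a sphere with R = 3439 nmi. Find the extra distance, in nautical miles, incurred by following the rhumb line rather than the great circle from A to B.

Great circle: cos σ = sin φ₁ sin φ₂ + cos φ₁ cos φ₂ cos Δλ,  σ = 1.0221 rad → d_gc = 3515.0 nmi
Rhumb line: Δψ = +0.9364, q = Δφ/Δψ = 0.5901, d_rh = R√(Δφ²+q²Δλ²) = 3788.3 nmi
Excess = 3788.3 − 3515.0 = 273.3 ≈ 273 nmi

273 nmi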